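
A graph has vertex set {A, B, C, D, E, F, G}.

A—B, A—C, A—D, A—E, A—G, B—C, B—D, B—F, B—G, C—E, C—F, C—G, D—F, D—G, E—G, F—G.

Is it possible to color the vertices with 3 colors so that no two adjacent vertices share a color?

No

B, D, F, G form a clique, so at least 4 colors are needed.
So 3 colors are not enough.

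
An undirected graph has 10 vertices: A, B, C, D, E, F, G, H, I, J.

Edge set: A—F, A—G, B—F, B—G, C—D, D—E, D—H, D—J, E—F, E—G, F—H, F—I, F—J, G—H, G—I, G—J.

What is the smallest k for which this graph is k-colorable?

2

B and G are adjacent, so at least 2 colors are needed.
A valid assignment using 2 colors: A=2, B=2, C=2, D=1, E=2, F=1, G=1, H=2, I=2, J=2. Every edge joins two different colors.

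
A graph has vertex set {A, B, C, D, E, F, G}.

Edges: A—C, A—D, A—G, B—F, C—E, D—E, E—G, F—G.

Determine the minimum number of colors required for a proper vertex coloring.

E and G are adjacent, so at least 2 colors are needed.
2 colors suffice: color red → {B, C, D, G}; color blue → {A, E, F}. Every edge joins two different colors.

2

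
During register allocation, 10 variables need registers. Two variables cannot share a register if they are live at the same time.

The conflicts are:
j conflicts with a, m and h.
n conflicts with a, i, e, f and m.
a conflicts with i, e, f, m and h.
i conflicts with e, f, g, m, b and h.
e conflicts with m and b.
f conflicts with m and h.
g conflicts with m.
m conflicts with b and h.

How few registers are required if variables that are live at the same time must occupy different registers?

5

a, i, f, m, h pairwise conflict, so at least 5 registers are needed.
5 registers suffice: register 1 → {m}; register 2 → {j, i}; register 3 → {a, g, b}; register 4 → {e, f}; register 5 → {n, h}. Each listed conflict is separated.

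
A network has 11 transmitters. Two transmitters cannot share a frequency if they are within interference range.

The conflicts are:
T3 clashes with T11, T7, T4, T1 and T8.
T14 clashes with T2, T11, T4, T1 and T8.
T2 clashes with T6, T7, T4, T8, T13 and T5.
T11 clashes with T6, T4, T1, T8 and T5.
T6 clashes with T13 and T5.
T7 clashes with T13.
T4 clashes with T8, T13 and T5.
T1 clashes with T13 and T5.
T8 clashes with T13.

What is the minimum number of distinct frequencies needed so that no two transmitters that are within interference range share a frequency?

T2, T4, T8, T13 are mutually in conflict, so at least 4 frequencies are needed.
4 frequencies suffice: T3=3, T14=3, T2=1, T11=1, T6=2, T7=2, T4=2, T1=2, T8=4, T13=3, T5=3. Every pair that conflicts lands in different frequencies.

4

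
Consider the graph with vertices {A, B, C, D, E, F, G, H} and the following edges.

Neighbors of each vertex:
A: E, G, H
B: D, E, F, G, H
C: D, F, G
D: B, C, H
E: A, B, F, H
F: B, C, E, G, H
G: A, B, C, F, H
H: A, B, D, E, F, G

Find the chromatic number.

4

B, E, F, H are mutually adjacent (a clique of size 4), so at least 4 colors are needed.
4 colors suffice: A=2, B=2, C=1, D=3, E=4, F=3, G=4, H=1. Each edge has distinct colors on its endpoints.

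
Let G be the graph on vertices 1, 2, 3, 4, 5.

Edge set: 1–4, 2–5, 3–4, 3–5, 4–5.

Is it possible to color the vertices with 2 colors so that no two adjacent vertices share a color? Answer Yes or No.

3, 4, 5 are pairwise adjacent, so at least 3 colors are needed.
So 2 colors are not enough.

No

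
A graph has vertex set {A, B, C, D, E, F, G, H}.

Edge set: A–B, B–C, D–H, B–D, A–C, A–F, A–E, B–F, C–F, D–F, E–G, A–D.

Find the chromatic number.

4

A, B, C, F form a clique, so at least 4 colors are needed.
4 colors suffice: A=red, B=yellow, C=green, D=green, E=blue, F=blue, G=red, H=red. Every edge joins two different colors.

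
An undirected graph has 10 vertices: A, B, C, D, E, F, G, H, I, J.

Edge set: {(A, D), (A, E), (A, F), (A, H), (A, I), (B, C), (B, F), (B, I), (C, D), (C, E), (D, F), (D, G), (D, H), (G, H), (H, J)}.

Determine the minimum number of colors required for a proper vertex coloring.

D, G, H form a triangle, so at least 3 colors are needed.
3 colors suffice: color 1 → {A, B, G, J}; color 2 → {D, E, I}; color 3 → {C, F, H}. No two adjacent vertices share a color.

3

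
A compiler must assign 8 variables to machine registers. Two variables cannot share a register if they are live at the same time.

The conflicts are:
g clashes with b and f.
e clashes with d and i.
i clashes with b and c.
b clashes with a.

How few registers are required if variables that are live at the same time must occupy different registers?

g and b conflict, so at least 2 registers are needed.
2 registers suffice: g=1, e=2, d=1, i=1, b=2, c=2, a=1, f=2. Each listed conflict is separated.

2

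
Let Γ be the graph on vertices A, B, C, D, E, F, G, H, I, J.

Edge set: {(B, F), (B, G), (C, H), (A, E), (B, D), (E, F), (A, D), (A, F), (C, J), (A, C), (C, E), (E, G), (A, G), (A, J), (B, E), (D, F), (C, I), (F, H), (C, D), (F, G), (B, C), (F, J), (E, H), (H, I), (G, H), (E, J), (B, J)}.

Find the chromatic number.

B, C, E, J form a clique, so at least 4 colors are needed.
4 colors suffice: color red → {C, F}; color blue → {D, E, I}; color green → {A, B, H}; color yellow → {G, J}. Each edge has distinct colors on its endpoints.

4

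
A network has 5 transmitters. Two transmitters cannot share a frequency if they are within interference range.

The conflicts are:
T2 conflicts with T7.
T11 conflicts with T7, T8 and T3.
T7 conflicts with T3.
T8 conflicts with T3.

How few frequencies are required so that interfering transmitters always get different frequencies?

3

T11, T8, T3 all conflict with each other, so at least 3 frequencies are needed.
3 frequencies suffice: frequency 1 → {T2, T11}; frequency 2 → {T3}; frequency 3 → {T7, T8}. Every pair that conflicts lands in different frequencies.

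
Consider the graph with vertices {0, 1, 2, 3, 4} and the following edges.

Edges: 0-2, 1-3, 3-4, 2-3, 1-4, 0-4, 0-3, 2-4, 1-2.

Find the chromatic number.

1, 2, 3, 4 form a clique, so at least 4 colors are needed.
One proper 4-coloring: 0=d, 1=d, 2=c, 3=a, 4=b. Every edge joins two different colors.

4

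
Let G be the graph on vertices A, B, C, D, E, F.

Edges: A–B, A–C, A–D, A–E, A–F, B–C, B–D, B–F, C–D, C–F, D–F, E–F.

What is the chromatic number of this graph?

5

A, B, C, D, F form a clique, so at least 5 colors are needed.
5 colors suffice: color red → {F}; color blue → {A}; color green → {C, E}; color yellow → {B}; color purple → {D}. No two adjacent vertices share a color.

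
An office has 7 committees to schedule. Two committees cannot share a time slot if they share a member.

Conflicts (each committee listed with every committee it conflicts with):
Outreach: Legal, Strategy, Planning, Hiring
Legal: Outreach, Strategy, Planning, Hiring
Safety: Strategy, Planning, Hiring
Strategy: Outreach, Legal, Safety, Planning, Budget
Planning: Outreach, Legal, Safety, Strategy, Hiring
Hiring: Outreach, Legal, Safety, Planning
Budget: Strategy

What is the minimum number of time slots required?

Outreach, Legal, Strategy, Planning all conflict with each other, so at least 4 time slots are needed.
A valid assignment using 4 time slots: Outreach=3, Legal=4, Safety=3, Strategy=1, Planning=2, Hiring=1, Budget=2. No two conflicting committees share a time slot.

4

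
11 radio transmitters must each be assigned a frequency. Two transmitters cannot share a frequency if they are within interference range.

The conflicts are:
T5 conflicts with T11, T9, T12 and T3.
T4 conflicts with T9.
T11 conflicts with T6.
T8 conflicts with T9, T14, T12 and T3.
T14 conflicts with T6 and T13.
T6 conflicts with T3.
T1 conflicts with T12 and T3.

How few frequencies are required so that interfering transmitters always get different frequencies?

2

T8 and T14 conflict, so at least 2 frequencies are needed.
A valid assignment using 2 frequencies: T5=1, T4=1, T11=2, T8=1, T9=2, T14=2, T6=1, T1=1, T12=2, T3=2, T13=1. No two conflicting transmitters share a frequency.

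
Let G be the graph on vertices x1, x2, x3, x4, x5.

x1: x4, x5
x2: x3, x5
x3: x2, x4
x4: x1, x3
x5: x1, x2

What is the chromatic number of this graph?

The cycle x4-x1-x5-x2-x3-x4 has odd length 5, so it cannot be 2-colored; at least 3 colors are needed.
A valid assignment using 3 colors: x1=2, x2=2, x3=3, x4=1, x5=1. Each edge has distinct colors on its endpoints.

3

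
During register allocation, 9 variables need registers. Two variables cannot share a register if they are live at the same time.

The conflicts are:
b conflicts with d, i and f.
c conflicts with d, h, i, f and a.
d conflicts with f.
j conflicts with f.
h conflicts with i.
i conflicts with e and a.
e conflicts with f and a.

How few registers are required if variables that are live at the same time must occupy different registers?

b, d, f are mutually in conflict, so at least 3 registers are needed.
3 registers suffice: register 1 → {b, c, j, e}; register 2 → {i, f}; register 3 → {d, h, a}. Each listed conflict is separated.

3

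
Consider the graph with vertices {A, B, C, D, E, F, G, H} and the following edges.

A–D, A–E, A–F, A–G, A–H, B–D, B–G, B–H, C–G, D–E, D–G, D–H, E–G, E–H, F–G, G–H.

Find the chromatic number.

5

A, D, E, G, H are mutually adjacent (a clique of size 5), so at least 5 colors are needed.
5 colors suffice: color red → {G}; color blue → {A, B, C}; color green → {D, F}; color yellow → {H}; color purple → {E}. Each edge has distinct colors on its endpoints.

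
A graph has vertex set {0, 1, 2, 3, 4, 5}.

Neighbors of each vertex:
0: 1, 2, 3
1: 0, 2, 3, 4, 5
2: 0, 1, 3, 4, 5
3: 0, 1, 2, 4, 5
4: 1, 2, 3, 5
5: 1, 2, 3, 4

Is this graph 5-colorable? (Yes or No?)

Yes

The chromatic number is 5. 1, 2, 3, 4, 5 are pairwise adjacent (a clique of size 5), so at least 5 colors are needed.
One proper 5-coloring: 0=d, 1=c, 2=b, 3=a, 4=d, 5=e.
That is already a proper 5-coloring.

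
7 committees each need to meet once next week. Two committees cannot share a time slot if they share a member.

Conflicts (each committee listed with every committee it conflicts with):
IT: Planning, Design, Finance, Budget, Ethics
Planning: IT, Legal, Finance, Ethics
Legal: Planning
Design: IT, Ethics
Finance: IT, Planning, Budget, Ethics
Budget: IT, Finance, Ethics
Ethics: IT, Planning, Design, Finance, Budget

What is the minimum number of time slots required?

IT, Planning, Finance, Ethics all conflict with each other, so at least 4 time slots are needed.
A valid assignment using 4 time slots: IT=2, Planning=3, Legal=1, Design=3, Finance=4, Budget=3, Ethics=1. Each listed conflict is separated.

4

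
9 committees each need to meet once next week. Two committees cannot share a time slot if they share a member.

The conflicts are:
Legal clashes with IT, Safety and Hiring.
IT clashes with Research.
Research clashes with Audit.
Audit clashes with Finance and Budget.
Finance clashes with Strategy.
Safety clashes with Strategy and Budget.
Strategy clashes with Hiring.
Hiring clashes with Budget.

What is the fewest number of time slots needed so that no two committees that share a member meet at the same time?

The cycle Budget-Audit-Finance-Strategy-Hiring-Budget has odd length 5, so it cannot be 2-colored; at least 3 time slots are needed.
3 time slots suffice: Legal=1, IT=2, Research=1, Audit=2, Finance=3, Safety=2, Strategy=1, Hiring=2, Budget=1. Every pair that conflicts lands in different time slots.

3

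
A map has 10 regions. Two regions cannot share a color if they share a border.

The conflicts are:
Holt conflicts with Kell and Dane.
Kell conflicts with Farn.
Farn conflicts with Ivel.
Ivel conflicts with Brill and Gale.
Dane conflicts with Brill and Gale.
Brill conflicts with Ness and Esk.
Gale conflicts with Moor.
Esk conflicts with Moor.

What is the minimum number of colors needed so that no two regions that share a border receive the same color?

3

The cycle Moor-Esk-Brill-Dane-Gale-Moor has odd length 5, so it cannot be 2-colored; at least 3 colors are needed.
3 colors suffice: Holt=1, Kell=2, Farn=1, Ivel=2, Dane=2, Brill=1, Ness=2, Gale=1, Esk=2, Moor=3. Every pair that conflicts lands in different colors.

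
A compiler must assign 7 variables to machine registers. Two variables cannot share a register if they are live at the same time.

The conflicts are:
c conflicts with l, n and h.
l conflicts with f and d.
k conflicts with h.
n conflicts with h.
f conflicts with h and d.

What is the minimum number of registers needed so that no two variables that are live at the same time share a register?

3

l, f, d are mutually in conflict, so at least 3 registers are needed.
Using 3 registers: c=2, l=1, k=2, n=3, f=2, h=1, d=3. Every pair that conflicts lands in different registers.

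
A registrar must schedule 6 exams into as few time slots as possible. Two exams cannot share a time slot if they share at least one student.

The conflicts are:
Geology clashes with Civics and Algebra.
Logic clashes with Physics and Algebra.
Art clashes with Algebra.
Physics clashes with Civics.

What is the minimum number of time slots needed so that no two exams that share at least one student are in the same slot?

3

The cycle Physics-Logic-Algebra-Geology-Civics-Physics has odd length 5, so it cannot be 2-colored; at least 3 time slots are needed.
3 time slots suffice: time slot 1 → {Civics, Algebra}; time slot 2 → {Geology, Art, Physics}; time slot 3 → {Logic}. No two conflicting exams share a time slot.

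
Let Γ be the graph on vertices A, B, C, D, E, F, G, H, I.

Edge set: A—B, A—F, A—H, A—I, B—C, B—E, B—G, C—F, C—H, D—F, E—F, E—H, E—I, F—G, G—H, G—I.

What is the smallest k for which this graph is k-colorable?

2

E and F are adjacent, so at least 2 colors are needed.
2 colors suffice: color red → {B, F, H, I}; color blue → {A, C, D, E, G}. Every edge joins two different colors.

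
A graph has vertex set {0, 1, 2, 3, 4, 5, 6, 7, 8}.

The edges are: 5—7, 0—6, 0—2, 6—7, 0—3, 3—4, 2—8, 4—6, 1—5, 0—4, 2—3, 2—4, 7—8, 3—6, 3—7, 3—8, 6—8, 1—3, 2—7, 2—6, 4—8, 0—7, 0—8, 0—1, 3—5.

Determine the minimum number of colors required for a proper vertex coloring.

0, 2, 3, 4, 6, 8 are pairwise adjacent (a clique of size 6), so at least 6 colors are needed.
6 colors suffice: color a → {3}; color b → {0, 5}; color c → {1, 2}; color d → {4, 7}; color e → {8}; color f → {6}. No two adjacent vertices share a color.

6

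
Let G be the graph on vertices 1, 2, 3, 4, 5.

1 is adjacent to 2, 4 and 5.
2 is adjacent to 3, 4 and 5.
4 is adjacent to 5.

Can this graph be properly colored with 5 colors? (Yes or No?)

Yes

The chromatic number is 4. 1, 2, 4, 5 form a clique, so at least 4 colors are needed.
4 colors suffice: color red → {2}; color blue → {1, 3}; color green → {4}; color yellow → {5}.
Since 5 ≥ 4, a proper 5-coloring certainly exists.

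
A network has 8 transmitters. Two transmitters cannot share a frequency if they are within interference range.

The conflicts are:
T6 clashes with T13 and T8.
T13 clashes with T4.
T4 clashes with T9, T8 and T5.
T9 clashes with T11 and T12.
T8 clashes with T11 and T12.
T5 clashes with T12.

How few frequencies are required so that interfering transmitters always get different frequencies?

T5 and T12 conflict, so at least 2 frequencies are needed.
2 frequencies suffice: frequency 1 → {T6, T4, T11, T12}; frequency 2 → {T13, T9, T8, T5}. No two conflicting transmitters share a frequency.

2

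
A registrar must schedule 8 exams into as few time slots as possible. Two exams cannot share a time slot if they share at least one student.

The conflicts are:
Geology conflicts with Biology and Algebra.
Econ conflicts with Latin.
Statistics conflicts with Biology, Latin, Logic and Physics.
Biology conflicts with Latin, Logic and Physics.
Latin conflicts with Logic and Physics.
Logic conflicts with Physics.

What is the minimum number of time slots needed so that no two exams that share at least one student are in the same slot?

5

Statistics, Biology, Latin, Logic, Physics pairwise conflict, so at least 5 time slots are needed.
A valid assignment using 5 time slots: Geology=2, Econ=1, Statistics=4, Biology=1, Algebra=1, Latin=2, Logic=3, Physics=5. No two conflicting exams share a time slot.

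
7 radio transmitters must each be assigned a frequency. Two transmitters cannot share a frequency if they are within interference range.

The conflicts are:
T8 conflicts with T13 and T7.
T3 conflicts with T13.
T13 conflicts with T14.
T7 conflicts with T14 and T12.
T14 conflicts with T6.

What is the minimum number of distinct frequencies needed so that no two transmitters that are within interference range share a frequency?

T14 and T6 conflict, so at least 2 frequencies are needed.
2 frequencies suffice: frequency 1 → {T8, T3, T14, T12}; frequency 2 → {T13, T7, T6}. Every pair that conflicts lands in different frequencies.

2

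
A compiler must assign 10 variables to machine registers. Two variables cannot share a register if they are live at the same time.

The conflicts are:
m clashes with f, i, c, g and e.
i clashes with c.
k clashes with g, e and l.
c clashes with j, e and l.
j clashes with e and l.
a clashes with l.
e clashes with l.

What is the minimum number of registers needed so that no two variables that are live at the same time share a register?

c, j, e, l are mutually in conflict, so at least 4 registers are needed.
4 registers suffice: register 1 → {f, k, c, a}; register 2 → {i, g, e}; register 3 → {m, l}; register 4 → {j}. No two conflicting variables share a register.

4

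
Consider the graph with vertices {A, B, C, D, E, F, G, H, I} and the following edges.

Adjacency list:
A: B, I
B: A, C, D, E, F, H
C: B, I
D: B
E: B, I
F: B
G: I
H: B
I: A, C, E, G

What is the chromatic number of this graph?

2

A and I are adjacent, so at least 2 colors are needed.
2 colors suffice: color red → {B, I}; color blue → {A, C, D, E, F, G, H}. Each edge has distinct colors on its endpoints.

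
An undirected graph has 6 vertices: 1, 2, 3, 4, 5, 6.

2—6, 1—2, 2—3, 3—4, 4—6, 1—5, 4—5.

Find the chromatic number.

3

The cycle 4-5-1-2-3-4 has odd length 5, so it cannot be 2-colored; at least 3 colors are needed.
3 colors suffice: color red → {2, 4}; color blue → {1, 3, 6}; color green → {5}. No two adjacent vertices share a color.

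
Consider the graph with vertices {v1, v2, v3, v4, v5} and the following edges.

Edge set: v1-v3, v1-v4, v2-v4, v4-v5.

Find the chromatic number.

2

v1 and v4 are adjacent, so at least 2 colors are needed.
One proper 2-coloring: v1=2, v2=2, v3=1, v4=1, v5=2. Each edge has distinct colors on its endpoints.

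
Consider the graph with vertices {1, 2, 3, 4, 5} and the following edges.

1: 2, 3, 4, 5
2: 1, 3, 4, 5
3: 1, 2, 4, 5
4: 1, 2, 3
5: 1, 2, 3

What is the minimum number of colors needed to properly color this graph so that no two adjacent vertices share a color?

4

1, 2, 3, 5 form a clique, so at least 4 colors are needed.
One proper 4-coloring: 1=blue, 2=green, 3=red, 4=yellow, 5=yellow. Every edge joins two different colors.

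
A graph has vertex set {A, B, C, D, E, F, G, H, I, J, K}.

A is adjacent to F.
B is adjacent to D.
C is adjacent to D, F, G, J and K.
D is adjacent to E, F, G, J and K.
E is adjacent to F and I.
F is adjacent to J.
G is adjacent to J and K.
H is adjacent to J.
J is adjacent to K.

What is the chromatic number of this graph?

5

C, D, G, J, K form a clique, so at least 5 colors are needed.
5 colors suffice: color 1 → {A, D, H, I}; color 2 → {B, E, J}; color 3 → {F, K}; color 4 → {C}; color 5 → {G}. Every edge joins two different colors.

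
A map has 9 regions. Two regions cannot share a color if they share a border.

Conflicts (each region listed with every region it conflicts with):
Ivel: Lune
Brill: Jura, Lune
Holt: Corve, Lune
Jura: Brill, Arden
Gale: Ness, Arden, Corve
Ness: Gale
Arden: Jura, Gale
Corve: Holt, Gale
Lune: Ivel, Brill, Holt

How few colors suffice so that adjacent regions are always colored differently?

The cycle Arden-Jura-Brill-Lune-Holt-Corve-Gale-Arden has odd length 7, so it cannot be 2-colored; at least 3 colors are needed.
3 colors suffice: Ivel=2, Brill=2, Holt=3, Jura=1, Gale=1, Ness=2, Arden=2, Corve=2, Lune=1. Every pair that conflicts lands in different colors.

3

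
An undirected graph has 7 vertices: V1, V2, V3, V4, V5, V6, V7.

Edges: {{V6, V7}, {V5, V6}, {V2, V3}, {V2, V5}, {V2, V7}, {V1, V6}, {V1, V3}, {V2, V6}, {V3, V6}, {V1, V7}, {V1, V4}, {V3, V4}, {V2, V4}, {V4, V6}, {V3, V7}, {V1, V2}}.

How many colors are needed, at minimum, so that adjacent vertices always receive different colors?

V1, V2, V3, V6, V7 are mutually adjacent (a clique of size 5), so at least 5 colors are needed.
5 colors suffice: color red → {V2}; color blue → {V6}; color green → {V3, V5}; color yellow → {V1}; color purple → {V4, V7}. No two adjacent vertices share a color.

5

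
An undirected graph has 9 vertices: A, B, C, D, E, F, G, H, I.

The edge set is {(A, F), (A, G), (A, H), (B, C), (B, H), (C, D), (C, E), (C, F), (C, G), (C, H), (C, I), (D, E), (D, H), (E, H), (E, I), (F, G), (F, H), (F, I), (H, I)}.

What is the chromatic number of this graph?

C, F, H, I are mutually adjacent (a clique of size 4), so at least 4 colors are needed.
4 colors suffice: color red → {A, C}; color blue → {G, H}; color green → {B, E, F}; color yellow → {D, I}. Every edge joins two different colors.

4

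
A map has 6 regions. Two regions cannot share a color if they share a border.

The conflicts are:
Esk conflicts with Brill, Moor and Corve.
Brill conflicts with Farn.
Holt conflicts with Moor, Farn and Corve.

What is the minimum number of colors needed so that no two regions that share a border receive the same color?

The cycle Esk-Moor-Holt-Farn-Brill-Esk has odd length 5, so it cannot be 2-colored; at least 3 colors are needed.
3 colors suffice: color 1 → {Esk, Holt}; color 2 → {Brill, Moor, Corve}; color 3 → {Farn}. Each listed conflict is separated.

3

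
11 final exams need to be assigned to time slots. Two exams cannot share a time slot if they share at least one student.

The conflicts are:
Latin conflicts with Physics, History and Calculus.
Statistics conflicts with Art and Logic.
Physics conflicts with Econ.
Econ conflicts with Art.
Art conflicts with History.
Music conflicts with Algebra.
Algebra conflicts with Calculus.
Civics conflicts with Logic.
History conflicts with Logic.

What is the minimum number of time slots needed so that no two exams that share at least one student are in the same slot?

3

The cycle Physics-Latin-History-Art-Econ-Physics has odd length 5, so it cannot be 2-colored; at least 3 time slots are needed.
3 time slots suffice: time slot 1 → {Latin, Art, Algebra, Logic}; time slot 2 → {Statistics, Econ, Music, Civics, History, Calculus}; time slot 3 → {Physics}. Each listed conflict is separated.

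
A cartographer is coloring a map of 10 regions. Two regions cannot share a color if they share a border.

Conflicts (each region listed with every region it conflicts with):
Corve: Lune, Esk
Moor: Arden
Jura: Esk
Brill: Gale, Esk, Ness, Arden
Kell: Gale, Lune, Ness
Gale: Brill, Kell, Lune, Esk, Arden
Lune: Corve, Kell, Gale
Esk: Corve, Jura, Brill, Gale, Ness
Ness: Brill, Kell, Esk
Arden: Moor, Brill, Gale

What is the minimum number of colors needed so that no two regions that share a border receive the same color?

3

Brill, Gale, Arden are mutually in conflict, so at least 3 colors are needed.
3 colors suffice: color 1 → {Kell, Esk, Arden}; color 2 → {Corve, Moor, Jura, Gale, Ness}; color 3 → {Brill, Lune}. Every pair that conflicts lands in different colors.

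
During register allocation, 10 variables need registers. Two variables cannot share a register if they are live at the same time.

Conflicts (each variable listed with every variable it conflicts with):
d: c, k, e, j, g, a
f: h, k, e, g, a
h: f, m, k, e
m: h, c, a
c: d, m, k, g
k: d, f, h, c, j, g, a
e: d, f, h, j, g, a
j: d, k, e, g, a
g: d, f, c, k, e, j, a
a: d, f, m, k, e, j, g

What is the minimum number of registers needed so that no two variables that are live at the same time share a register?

d, e, j, g, a pairwise conflict, so at least 5 registers are needed.
5 registers suffice: register 1 → {h, g}; register 2 → {m, k, e}; register 3 → {c, a}; register 4 → {d, f}; register 5 → {j}. Every pair that conflicts lands in different registers.

5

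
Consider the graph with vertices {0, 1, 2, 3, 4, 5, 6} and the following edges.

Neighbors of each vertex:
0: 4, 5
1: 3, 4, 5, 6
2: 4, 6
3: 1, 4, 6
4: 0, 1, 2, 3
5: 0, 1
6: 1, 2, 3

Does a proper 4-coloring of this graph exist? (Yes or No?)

Yes

The chromatic number is 3. 1, 3, 4 are pairwise adjacent, so at least 3 colors are needed.
3 colors suffice: 0=blue, 1=blue, 2=blue, 3=green, 4=red, 5=red, 6=red.
Since 4 ≥ 3, a proper 4-coloring certainly exists.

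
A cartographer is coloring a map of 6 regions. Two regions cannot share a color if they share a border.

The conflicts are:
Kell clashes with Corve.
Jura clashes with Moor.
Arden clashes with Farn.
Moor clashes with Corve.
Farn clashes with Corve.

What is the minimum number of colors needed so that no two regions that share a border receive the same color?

Moor and Corve conflict, so at least 2 colors are needed.
2 colors suffice: color 1 → {Jura, Arden, Corve}; color 2 → {Kell, Moor, Farn}. Each listed conflict is separated.

2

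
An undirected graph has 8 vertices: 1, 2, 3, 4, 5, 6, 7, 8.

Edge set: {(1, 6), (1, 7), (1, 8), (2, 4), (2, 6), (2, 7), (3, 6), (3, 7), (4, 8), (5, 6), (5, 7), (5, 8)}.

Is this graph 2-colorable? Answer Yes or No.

The cycle 7-2-4-8-1-7 has odd length 5, so it cannot be 2-colored; at least 3 colors are needed.
So 2 colors are not enough.

No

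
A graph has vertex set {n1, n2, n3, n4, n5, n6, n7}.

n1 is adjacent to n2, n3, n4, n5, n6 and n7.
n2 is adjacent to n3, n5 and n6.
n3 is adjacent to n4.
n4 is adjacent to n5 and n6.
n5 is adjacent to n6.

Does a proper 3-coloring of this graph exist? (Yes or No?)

No

n1, n2, n5, n6 form a clique, so at least 4 colors are needed.
So 3 colors are not enough.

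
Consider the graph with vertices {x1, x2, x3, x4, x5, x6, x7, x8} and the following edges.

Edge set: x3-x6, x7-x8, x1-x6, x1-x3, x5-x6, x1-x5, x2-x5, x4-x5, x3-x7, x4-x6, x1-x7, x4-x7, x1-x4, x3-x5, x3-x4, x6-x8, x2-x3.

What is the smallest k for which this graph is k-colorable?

x1, x3, x4, x5, x6 are mutually adjacent (a clique of size 5), so at least 5 colors are needed.
5 colors suffice: x1=5, x2=2, x3=1, x4=2, x5=3, x6=4, x7=3, x8=1. Every edge joins two different colors.

5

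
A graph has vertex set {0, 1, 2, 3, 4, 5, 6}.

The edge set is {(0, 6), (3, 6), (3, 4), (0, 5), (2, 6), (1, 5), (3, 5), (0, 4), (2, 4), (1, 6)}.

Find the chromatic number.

2

0 and 4 are adjacent, so at least 2 colors are needed.
One proper 2-coloring: 0=blue, 1=blue, 2=blue, 3=blue, 4=red, 5=red, 6=red. No two adjacent vertices share a color.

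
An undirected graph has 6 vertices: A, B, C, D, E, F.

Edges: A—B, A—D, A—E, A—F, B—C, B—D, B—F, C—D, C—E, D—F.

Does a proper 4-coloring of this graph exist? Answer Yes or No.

Yes

The chromatic number is 4. A, B, D, F form a clique, so at least 4 colors are needed.
A valid assignment using 4 colors: A=red, B=green, C=red, D=blue, E=blue, F=yellow.
That is already a proper 4-coloring.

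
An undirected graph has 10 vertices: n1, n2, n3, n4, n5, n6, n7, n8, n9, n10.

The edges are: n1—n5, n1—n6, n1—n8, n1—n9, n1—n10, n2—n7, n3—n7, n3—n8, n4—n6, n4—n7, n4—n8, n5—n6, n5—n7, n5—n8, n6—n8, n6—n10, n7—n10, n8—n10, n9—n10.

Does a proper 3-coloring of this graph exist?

n1, n6, n8, n10 are pairwise adjacent (a clique of size 4), so at least 4 colors are needed.
So 3 colors are not enough.

No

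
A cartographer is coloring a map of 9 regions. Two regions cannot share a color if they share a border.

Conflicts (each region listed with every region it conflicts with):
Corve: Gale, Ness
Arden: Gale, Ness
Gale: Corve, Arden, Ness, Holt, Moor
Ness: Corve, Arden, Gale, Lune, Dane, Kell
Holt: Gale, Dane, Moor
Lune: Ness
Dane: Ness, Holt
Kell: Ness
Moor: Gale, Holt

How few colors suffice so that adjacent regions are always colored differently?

3

Gale, Holt, Moor pairwise conflict, so at least 3 colors are needed.
3 colors suffice: Corve=3, Arden=3, Gale=2, Ness=1, Holt=1, Lune=2, Dane=2, Kell=2, Moor=3. Each listed conflict is separated.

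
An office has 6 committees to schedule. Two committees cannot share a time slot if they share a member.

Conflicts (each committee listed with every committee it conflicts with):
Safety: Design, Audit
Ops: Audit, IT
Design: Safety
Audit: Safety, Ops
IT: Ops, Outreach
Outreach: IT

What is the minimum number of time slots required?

Ops and Audit conflict, so at least 2 time slots are needed.
A valid assignment using 2 time slots: Safety=1, Ops=1, Design=2, Audit=2, IT=2, Outreach=1. Every pair that conflicts lands in different time slots.

2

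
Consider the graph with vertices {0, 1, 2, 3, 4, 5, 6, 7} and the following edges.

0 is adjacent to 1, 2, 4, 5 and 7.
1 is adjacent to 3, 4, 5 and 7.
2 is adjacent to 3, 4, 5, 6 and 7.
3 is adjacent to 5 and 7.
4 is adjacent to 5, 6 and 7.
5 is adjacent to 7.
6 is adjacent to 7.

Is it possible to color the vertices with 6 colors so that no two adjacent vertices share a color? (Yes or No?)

Yes

The chromatic number is 5. 0, 1, 4, 5, 7 are pairwise adjacent (a clique of size 5), so at least 5 colors are needed.
A valid assignment using 5 colors: 0=purple, 1=yellow, 2=yellow, 3=blue, 4=blue, 5=green, 6=green, 7=red.
Since 6 ≥ 5, a proper 6-coloring certainly exists.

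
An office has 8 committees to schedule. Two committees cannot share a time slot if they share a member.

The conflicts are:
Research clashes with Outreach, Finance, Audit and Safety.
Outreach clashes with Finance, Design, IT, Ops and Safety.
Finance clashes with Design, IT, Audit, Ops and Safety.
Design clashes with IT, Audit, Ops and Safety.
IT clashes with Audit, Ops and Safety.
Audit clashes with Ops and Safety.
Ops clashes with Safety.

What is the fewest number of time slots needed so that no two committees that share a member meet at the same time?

6

Outreach, Finance, Design, IT, Ops, Safety all conflict with each other, so at least 6 time slots are needed.
6 time slots suffice: time slot 1 → {Finance}; time slot 2 → {Safety}; time slot 3 → {Research, IT}; time slot 4 → {Outreach, Audit}; time slot 5 → {Design}; time slot 6 → {Ops}. Each listed conflict is separated.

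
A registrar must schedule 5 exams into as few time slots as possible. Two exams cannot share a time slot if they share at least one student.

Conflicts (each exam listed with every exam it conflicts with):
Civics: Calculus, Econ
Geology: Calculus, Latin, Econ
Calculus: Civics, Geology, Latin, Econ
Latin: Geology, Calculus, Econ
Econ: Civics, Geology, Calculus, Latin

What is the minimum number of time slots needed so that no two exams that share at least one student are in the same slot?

Geology, Calculus, Latin, Econ are mutually in conflict, so at least 4 time slots are needed.
A valid assignment using 4 time slots: Civics=3, Geology=3, Calculus=2, Latin=4, Econ=1. Every pair that conflicts lands in different time slots.

4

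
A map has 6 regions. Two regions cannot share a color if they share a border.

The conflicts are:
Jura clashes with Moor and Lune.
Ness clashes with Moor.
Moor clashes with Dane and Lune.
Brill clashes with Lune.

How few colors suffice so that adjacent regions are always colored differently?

3

Jura, Moor, Lune are mutually in conflict, so at least 3 colors are needed.
3 colors suffice: color 1 → {Moor, Brill}; color 2 → {Ness, Dane, Lune}; color 3 → {Jura}. Each listed conflict is separated.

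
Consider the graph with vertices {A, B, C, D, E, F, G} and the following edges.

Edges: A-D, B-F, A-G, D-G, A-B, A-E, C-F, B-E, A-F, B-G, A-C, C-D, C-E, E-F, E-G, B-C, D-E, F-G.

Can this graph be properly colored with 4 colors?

No

A, B, C, E, F are pairwise adjacent (a clique of size 5), so at least 5 colors are needed.
So 4 colors are not enough.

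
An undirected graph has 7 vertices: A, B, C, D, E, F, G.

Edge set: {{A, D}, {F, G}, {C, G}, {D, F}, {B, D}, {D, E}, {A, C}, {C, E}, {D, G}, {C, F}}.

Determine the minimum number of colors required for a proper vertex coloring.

C, F, G are mutually adjacent, so at least 3 colors are needed.
One proper 3-coloring: A=blue, B=blue, C=red, D=red, E=blue, F=blue, G=green. No two adjacent vertices share a color.

3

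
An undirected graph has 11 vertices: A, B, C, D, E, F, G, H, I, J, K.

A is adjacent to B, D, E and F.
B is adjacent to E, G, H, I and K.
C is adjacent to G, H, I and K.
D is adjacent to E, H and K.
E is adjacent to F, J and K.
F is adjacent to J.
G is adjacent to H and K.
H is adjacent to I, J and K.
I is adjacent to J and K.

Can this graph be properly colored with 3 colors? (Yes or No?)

B, H, I, K are mutually adjacent (a clique of size 4), so at least 4 colors are needed.
So 3 colors are not enough.

No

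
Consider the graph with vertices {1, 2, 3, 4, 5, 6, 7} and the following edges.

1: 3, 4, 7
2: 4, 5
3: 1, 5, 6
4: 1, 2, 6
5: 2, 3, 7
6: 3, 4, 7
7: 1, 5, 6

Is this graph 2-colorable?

No

The cycle 2-5-7-1-4-2 has odd length 5, so it cannot be 2-colored; at least 3 colors are needed.
So 2 colors are not enough.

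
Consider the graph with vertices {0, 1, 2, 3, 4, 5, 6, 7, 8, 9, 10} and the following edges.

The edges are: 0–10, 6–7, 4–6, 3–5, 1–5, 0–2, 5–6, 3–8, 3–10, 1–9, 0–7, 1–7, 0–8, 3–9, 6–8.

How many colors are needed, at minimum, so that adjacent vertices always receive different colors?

2

3 and 10 are adjacent, so at least 2 colors are needed.
A valid assignment using 2 colors: 0=a, 1=a, 2=b, 3=a, 4=b, 5=b, 6=a, 7=b, 8=b, 9=b, 10=b. Each edge has distinct colors on its endpoints.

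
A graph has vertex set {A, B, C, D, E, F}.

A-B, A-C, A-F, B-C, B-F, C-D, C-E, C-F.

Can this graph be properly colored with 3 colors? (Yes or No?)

No

A, B, C, F are mutually adjacent (a clique of size 4), so at least 4 colors are needed.
So 3 colors are not enough.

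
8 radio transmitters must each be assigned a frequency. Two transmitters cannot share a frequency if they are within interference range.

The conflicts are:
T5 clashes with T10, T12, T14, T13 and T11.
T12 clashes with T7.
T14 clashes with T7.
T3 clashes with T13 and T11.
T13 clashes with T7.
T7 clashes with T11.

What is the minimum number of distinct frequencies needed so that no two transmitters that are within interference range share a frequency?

2

T7 and T11 conflict, so at least 2 frequencies are needed.
A valid assignment using 2 frequencies: T5=1, T10=2, T12=2, T14=2, T3=1, T13=2, T7=1, T11=2. Each listed conflict is separated.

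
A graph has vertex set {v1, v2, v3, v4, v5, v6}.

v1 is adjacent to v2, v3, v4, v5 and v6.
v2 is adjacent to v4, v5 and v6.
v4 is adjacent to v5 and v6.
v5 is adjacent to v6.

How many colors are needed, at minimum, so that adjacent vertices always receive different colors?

5

v1, v2, v4, v5, v6 are pairwise adjacent (a clique of size 5), so at least 5 colors are needed.
One proper 5-coloring: v1=1, v2=3, v3=2, v4=4, v5=2, v6=5. Each edge has distinct colors on its endpoints.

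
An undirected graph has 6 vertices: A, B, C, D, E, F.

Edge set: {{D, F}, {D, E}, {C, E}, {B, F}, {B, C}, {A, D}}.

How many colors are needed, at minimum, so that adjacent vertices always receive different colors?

The cycle D-F-B-C-E-D has odd length 5, so it cannot be 2-colored; at least 3 colors are needed.
3 colors suffice: color 1 → {B, D}; color 2 → {A, E, F}; color 3 → {C}. Every edge joins two different colors.

3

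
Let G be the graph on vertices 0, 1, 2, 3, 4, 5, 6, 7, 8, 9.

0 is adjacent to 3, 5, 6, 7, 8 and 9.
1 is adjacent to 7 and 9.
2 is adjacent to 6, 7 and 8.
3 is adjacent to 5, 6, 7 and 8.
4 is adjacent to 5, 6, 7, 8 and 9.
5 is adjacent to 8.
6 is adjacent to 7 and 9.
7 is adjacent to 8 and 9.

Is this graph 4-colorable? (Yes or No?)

The chromatic number is 4. 0, 3, 5, 8 are mutually adjacent (a clique of size 4), so at least 4 colors are needed.
A valid assignment using 4 colors: 0=green, 1=blue, 2=green, 3=yellow, 4=green, 5=red, 6=blue, 7=red, 8=blue, 9=yellow.
That is already a proper 4-coloring.

Yes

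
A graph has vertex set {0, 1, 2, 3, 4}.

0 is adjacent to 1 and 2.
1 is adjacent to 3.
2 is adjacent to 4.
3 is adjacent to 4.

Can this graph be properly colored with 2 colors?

The cycle 4-3-1-0-2-4 has odd length 5, so it cannot be 2-colored; at least 3 colors are needed.
So 2 colors are not enough.

No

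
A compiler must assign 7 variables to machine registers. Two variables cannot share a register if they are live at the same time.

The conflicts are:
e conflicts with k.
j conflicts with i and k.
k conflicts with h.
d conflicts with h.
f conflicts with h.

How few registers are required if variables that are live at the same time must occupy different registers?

j and k conflict, so at least 2 registers are needed.
2 registers suffice: register 1 → {e, j, h}; register 2 → {i, k, d, f}. Each listed conflict is separated.

2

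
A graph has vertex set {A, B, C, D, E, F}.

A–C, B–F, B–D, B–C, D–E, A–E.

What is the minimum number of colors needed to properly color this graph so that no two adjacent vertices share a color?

The cycle C-B-D-E-A-C has odd length 5, so it cannot be 2-colored; at least 3 colors are needed.
One proper 3-coloring: A=3, B=1, C=2, D=2, E=1, F=2. Each edge has distinct colors on its endpoints.

3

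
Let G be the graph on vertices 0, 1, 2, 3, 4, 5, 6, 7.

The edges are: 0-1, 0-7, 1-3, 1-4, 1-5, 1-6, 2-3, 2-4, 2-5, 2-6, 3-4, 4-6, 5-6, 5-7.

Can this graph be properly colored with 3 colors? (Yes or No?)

The chromatic number is 3. 1, 5, 6 are mutually adjacent, so at least 3 colors are needed.
A valid assignment using 3 colors: 0=b, 1=a, 2=a, 3=c, 4=b, 5=b, 6=c, 7=a.
That is already a proper 3-coloring.

Yes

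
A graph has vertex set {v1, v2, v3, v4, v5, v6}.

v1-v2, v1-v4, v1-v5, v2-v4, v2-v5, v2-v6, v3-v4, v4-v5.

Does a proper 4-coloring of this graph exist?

The chromatic number is 4. v1, v2, v4, v5 are pairwise adjacent (a clique of size 4), so at least 4 colors are needed.
4 colors suffice: color 1 → {v4, v6}; color 2 → {v2, v3}; color 3 → {v5}; color 4 → {v1}.
That is already a proper 4-coloring.

Yes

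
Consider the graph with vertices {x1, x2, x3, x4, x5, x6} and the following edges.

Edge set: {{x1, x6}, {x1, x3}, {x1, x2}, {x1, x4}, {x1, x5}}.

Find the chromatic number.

2

x1 and x5 are adjacent, so at least 2 colors are needed.
One proper 2-coloring: x1=red, x2=blue, x3=blue, x4=blue, x5=blue, x6=blue. Each edge has distinct colors on its endpoints.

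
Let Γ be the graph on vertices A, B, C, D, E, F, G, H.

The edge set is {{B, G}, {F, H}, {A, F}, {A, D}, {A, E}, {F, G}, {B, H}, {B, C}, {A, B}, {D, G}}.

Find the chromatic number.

B and C are adjacent, so at least 2 colors are needed.
A valid assignment using 2 colors: A=2, B=1, C=2, D=1, E=1, F=1, G=2, H=2. No two adjacent vertices share a color.

2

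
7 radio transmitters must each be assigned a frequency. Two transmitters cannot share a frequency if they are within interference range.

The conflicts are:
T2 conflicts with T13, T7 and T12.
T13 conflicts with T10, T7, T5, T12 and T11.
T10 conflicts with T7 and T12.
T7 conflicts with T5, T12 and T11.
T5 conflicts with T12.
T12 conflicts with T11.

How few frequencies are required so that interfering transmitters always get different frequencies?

4

T13, T10, T7, T12 pairwise conflict, so at least 4 frequencies are needed.
4 frequencies suffice: frequency 1 → {T12}; frequency 2 → {T13}; frequency 3 → {T7}; frequency 4 → {T2, T10, T5, T11}. Every pair that conflicts lands in different frequencies.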